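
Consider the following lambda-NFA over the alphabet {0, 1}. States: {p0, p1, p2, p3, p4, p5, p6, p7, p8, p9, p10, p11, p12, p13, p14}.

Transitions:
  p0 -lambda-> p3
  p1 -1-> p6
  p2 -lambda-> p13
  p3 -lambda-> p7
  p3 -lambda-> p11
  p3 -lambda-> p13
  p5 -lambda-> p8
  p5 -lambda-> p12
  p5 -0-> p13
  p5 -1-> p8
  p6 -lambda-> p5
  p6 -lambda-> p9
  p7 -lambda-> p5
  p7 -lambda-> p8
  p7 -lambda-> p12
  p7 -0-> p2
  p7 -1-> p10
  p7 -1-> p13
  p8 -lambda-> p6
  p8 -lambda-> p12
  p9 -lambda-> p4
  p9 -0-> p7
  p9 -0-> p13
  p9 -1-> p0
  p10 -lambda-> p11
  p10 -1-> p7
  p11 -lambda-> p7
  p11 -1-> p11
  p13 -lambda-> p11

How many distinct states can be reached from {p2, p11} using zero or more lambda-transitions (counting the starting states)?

Start with {p2, p11}.
From p2 via lambda: add p13.
From p11 via lambda: add p7.
From p7 via lambda: add p5, p8, p12.
From p8 via lambda: add p6.
From p6 via lambda: add p9.
From p9 via lambda: add p4.
lambda-closure = {p2, p4, p5, p6, p7, p8, p9, p11, p12, p13}, which has 10 states.

10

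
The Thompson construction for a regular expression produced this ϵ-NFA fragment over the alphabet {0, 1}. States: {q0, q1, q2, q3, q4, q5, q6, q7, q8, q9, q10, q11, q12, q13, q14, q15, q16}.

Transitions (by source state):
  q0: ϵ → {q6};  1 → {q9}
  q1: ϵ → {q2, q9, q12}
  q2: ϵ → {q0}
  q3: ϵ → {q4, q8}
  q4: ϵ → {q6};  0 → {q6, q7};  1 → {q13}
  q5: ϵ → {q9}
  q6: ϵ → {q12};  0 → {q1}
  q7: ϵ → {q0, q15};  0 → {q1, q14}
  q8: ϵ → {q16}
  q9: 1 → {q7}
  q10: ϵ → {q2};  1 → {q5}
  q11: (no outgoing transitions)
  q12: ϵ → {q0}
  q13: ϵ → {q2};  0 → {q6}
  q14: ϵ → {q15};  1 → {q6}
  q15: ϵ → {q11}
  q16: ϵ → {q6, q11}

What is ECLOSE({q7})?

{q0, q6, q7, q11, q12, q15}

Start with {q7}.
From q7 via ϵ: add q0, q15.
From q0 via ϵ: add q6.
From q15 via ϵ: add q11.
From q6 via ϵ: add q12.
No new states can be added; the closed set is {q0, q6, q7, q11, q12, q15}.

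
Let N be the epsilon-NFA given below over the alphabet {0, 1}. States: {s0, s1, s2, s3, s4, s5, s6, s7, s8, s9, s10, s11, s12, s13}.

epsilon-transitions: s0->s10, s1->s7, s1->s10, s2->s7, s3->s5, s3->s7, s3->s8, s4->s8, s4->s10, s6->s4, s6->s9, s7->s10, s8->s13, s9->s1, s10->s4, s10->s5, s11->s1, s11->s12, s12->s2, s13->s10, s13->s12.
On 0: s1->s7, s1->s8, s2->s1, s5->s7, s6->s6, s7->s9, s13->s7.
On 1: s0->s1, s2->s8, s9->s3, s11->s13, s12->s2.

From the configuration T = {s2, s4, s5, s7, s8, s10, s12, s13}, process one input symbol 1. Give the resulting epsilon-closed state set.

{s2, s4, s5, s7, s8, s10, s12, s13}

s2 on 1 → {s8}.
s12 on 1 → {s2}.
No 1-transition from s4, s5, s7, s8, s10, s13.
Union after reading 1: {s2, s8}.
Now take the epsilon-closure:
From s2 via epsilon: add s7.
From s8 via epsilon: add s13.
From s7 via epsilon: add s10.
From s13 via epsilon: add s12.
From s10 via epsilon: add s4, s5.
No new states can be added; the closed set is {s2, s4, s5, s7, s8, s10, s12, s13}.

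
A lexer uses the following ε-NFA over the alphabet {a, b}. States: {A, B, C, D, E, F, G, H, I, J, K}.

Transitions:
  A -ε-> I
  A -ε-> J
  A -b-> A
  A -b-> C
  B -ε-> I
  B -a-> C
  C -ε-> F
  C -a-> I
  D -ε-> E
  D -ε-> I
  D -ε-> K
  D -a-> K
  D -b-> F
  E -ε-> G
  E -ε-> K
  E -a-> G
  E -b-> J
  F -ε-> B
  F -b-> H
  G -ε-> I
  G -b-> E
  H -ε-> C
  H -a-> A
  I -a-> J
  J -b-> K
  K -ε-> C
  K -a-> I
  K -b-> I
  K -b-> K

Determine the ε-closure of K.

Start with {K}.
From K via ε: add C.
From C via ε: add F.
From F via ε: add B.
From B via ε: add I.
No new states can be added; the closed set is {B, C, F, I, K}.

{B, C, F, I, K}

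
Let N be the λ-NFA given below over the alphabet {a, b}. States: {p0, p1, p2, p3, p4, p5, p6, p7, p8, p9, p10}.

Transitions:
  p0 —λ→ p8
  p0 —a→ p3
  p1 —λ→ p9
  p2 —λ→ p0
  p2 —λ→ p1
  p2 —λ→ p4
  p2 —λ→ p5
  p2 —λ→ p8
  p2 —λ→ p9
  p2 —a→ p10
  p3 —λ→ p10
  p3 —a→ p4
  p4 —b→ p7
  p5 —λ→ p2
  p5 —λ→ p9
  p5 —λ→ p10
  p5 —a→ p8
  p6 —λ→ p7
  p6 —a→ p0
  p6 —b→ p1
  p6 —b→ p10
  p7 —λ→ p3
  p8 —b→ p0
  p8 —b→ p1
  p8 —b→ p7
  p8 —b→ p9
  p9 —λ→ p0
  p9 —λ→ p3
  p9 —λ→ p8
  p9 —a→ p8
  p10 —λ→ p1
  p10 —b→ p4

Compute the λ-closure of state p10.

Start with {p10}.
From p10 via λ: add p1.
From p1 via λ: add p9.
From p9 via λ: add p0, p3, p8.
No new states can be added; the closed set is {p0, p1, p3, p8, p9, p10}.

{p0, p1, p3, p8, p9, p10}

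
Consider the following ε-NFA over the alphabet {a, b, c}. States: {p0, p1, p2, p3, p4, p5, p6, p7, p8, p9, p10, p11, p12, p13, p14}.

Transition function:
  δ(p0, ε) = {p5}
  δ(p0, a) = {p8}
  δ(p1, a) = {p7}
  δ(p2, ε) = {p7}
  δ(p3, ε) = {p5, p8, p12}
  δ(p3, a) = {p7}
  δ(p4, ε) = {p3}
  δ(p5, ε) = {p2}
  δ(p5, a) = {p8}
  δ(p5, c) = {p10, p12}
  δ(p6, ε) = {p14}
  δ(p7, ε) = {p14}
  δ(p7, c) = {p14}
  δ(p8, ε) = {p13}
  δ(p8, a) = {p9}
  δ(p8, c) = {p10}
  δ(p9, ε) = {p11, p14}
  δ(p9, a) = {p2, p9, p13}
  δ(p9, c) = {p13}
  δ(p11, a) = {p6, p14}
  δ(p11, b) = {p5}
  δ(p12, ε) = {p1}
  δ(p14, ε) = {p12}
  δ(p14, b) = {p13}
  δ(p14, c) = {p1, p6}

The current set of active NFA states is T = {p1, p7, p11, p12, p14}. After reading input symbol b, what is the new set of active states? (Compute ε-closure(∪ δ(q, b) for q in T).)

p11 on b → {p5}.
p14 on b → {p13}.
No b-transition from p1, p7, p12.
Union after reading b: {p5, p13}.
Now take the ε-closure:
From p5 via ε: add p2.
From p2 via ε: add p7.
From p7 via ε: add p14.
From p14 via ε: add p12.
From p12 via ε: add p1.
No new states can be added; the closed set is {p1, p2, p5, p7, p12, p13, p14}.

{p1, p2, p5, p7, p12, p13, p14}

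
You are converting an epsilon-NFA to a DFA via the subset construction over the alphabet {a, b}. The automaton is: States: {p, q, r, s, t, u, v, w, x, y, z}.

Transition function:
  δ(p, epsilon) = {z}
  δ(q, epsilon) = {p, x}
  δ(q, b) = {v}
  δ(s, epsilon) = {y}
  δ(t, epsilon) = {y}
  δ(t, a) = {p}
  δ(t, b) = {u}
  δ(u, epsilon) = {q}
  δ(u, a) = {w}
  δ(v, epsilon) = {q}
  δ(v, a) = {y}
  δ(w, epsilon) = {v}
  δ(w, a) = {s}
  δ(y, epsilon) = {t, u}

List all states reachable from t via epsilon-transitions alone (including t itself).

{p, q, t, u, x, y, z}

Start with {t}.
From t via epsilon: add y.
From y via epsilon: add u.
From u via epsilon: add q.
From q via epsilon: add p, x.
From p via epsilon: add z.
No new states can be added; the closed set is {p, q, t, u, x, y, z}.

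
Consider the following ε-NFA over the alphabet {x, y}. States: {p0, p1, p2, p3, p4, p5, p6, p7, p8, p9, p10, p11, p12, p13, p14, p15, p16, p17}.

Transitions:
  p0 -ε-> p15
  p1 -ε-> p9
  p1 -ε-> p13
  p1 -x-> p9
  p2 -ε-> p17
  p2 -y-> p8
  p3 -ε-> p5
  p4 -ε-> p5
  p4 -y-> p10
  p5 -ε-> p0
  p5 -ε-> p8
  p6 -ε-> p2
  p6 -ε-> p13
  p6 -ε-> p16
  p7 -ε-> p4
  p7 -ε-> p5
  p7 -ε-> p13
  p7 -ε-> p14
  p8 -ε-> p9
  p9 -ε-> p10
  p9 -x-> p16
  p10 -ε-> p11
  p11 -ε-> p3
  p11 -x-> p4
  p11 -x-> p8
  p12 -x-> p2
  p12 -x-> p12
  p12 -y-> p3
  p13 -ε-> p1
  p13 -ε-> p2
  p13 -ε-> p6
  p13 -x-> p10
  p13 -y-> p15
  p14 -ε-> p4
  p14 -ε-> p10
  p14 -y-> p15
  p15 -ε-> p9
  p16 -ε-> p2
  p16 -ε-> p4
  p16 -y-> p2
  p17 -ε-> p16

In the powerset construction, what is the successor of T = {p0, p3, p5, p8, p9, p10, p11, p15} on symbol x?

{p0, p2, p3, p4, p5, p8, p9, p10, p11, p15, p16, p17}

p9 on x → {p16}.
p11 on x → {p4, p8}.
No x-transition from p0, p3, p5, p8, p10, p15.
Union after reading x: {p4, p8, p16}.
Now take the ε-closure:
From p4 via ε: add p5.
From p8 via ε: add p9.
From p16 via ε: add p2.
From p2 via ε: add p17.
From p5 via ε: add p0.
From p9 via ε: add p10.
From p0 via ε: add p15.
From p10 via ε: add p11.
From p11 via ε: add p3.
No new states can be added; the closed set is {p0, p2, p3, p4, p5, p8, p9, p10, p11, p15, p16, p17}.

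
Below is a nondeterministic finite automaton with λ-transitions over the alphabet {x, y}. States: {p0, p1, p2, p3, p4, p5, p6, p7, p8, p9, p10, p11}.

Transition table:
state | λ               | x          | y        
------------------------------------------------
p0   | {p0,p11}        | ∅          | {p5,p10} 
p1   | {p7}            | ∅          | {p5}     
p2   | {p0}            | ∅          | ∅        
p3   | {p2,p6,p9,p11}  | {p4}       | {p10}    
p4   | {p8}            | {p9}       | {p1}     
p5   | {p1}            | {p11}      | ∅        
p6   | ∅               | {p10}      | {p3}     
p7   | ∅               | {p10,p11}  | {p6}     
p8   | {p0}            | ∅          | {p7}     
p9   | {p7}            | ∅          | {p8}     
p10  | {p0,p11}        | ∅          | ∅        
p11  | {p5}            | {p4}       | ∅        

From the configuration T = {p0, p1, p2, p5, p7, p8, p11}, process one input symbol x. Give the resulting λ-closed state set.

{p0, p1, p4, p5, p7, p8, p10, p11}

p5 on x → {p11}.
p7 on x → {p10, p11}.
p11 on x → {p4}.
No x-transition from p0, p1, p2, p8.
Union after reading x: {p4, p10, p11}.
Now take the λ-closure:
From p4 via λ: add p8.
From p10 via λ: add p0.
From p11 via λ: add p5.
From p5 via λ: add p1.
From p1 via λ: add p7.
No new states can be added; the closed set is {p0, p1, p4, p5, p7, p8, p10, p11}.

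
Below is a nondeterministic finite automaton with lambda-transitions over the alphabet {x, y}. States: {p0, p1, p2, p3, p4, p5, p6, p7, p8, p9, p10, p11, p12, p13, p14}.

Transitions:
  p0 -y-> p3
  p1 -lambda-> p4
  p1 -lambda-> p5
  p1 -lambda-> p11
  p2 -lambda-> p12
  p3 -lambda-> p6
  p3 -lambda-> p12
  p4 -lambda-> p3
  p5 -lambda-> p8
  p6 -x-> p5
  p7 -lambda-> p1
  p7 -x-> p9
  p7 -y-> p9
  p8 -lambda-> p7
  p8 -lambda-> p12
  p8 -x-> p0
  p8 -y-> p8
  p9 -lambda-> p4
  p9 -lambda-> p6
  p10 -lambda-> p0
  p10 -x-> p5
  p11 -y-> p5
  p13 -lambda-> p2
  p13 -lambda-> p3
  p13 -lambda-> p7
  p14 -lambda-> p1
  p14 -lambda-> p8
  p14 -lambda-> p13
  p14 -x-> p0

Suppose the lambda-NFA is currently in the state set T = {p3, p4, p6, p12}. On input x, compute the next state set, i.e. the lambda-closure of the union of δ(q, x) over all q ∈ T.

p6 on x → {p5}.
No x-transition from p3, p4, p12.
Union after reading x: {p5}.
Now take the lambda-closure:
From p5 via lambda: add p8.
From p8 via lambda: add p7, p12.
From p7 via lambda: add p1.
From p1 via lambda: add p4, p11.
From p4 via lambda: add p3.
From p3 via lambda: add p6.
No new states can be added; the closed set is {p1, p3, p4, p5, p6, p7, p8, p11, p12}.

{p1, p3, p4, p5, p6, p7, p8, p11, p12}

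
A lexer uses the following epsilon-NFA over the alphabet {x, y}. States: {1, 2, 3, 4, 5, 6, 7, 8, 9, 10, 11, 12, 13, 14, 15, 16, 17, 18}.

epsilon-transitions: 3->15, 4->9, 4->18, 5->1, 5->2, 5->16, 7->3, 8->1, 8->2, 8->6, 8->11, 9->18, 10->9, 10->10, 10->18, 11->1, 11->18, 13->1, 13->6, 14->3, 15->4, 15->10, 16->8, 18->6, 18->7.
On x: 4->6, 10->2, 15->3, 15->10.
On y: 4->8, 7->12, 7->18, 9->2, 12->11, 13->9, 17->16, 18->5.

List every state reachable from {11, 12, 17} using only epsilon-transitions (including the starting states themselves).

{1, 3, 4, 6, 7, 9, 10, 11, 12, 15, 17, 18}

Start with {11, 12, 17}.
From 11 via epsilon: add 1, 18.
From 18 via epsilon: add 6, 7.
From 7 via epsilon: add 3.
From 3 via epsilon: add 15.
From 15 via epsilon: add 4, 10.
From 4 via epsilon: add 9.
No new states can be added; the closed set is {1, 3, 4, 6, 7, 9, 10, 11, 12, 15, 17, 18}.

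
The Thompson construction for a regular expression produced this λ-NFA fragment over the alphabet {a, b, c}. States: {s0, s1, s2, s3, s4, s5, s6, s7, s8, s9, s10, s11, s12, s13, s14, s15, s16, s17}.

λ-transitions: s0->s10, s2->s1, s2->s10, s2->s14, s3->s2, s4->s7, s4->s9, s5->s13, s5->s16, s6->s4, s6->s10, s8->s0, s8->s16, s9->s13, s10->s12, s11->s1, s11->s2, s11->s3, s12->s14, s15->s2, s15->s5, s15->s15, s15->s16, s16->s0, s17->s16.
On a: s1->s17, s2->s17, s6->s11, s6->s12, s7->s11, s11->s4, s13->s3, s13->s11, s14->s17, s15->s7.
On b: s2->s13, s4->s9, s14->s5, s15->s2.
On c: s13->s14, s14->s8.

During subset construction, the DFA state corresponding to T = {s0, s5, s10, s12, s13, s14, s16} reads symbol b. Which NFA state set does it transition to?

{s0, s5, s10, s12, s13, s14, s16}

s14 on b → {s5}.
No b-transition from s0, s5, s10, s12, s13, s16.
Union after reading b: {s5}.
Now take the λ-closure:
From s5 via λ: add s13, s16.
From s16 via λ: add s0.
From s0 via λ: add s10.
From s10 via λ: add s12.
From s12 via λ: add s14.
No new states can be added; the closed set is {s0, s5, s10, s12, s13, s14, s16}.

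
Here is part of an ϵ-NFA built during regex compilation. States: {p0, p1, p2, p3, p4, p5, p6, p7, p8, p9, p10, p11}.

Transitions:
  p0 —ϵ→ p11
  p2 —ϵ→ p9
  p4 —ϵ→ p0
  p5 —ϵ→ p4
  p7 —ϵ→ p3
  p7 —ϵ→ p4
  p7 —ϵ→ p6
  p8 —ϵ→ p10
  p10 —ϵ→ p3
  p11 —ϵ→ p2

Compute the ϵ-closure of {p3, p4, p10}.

Start with {p3, p4, p10}.
From p4 via ϵ: add p0.
From p0 via ϵ: add p11.
From p11 via ϵ: add p2.
From p2 via ϵ: add p9.
No new states can be added; the closed set is {p0, p2, p3, p4, p9, p10, p11}.

{p0, p2, p3, p4, p9, p10, p11}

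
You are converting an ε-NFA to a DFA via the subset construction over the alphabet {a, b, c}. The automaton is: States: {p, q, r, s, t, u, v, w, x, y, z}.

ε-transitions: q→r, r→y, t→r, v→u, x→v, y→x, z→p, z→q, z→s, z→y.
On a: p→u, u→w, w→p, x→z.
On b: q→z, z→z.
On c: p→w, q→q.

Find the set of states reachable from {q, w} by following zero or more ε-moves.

{q, r, u, v, w, x, y}

Start with {q, w}.
From q via ε: add r.
From r via ε: add y.
From y via ε: add x.
From x via ε: add v.
From v via ε: add u.
No new states can be added; the closed set is {q, r, u, v, w, x, y}.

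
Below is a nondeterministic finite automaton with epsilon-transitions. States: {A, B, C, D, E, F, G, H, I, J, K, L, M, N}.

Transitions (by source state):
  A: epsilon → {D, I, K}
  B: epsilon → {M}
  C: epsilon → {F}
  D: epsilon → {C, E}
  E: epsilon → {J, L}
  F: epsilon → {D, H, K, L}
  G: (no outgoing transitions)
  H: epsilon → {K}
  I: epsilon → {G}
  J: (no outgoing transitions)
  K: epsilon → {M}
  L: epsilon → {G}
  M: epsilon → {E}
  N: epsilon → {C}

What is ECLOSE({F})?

Start with {F}.
From F via epsilon: add D, H, K, L.
From D via epsilon: add C, E.
From K via epsilon: add M.
From L via epsilon: add G.
From E via epsilon: add J.
No new states can be added; the closed set is {C, D, E, F, G, H, J, K, L, M}.

{C, D, E, F, G, H, J, K, L, M}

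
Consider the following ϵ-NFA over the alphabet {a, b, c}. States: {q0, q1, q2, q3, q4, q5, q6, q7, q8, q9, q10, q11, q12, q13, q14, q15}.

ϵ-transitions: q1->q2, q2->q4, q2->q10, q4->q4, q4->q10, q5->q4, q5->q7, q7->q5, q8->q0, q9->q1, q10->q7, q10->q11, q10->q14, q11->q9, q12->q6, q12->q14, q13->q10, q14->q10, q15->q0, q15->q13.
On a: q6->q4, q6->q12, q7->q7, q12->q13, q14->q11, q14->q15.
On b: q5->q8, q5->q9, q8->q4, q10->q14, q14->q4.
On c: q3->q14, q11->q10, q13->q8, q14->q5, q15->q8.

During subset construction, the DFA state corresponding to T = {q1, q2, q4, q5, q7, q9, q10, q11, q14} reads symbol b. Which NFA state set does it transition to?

q5 on b → {q8, q9}.
q10 on b → {q14}.
q14 on b → {q4}.
No b-transition from q1, q2, q4, q7, q9, q11.
Union after reading b: {q4, q8, q9, q14}.
Now take the ϵ-closure:
From q4 via ϵ: add q10.
From q8 via ϵ: add q0.
From q9 via ϵ: add q1.
From q1 via ϵ: add q2.
From q10 via ϵ: add q7, q11.
From q7 via ϵ: add q5.
No new states can be added; the closed set is {q0, q1, q2, q4, q5, q7, q8, q9, q10, q11, q14}.

{q0, q1, q2, q4, q5, q7, q8, q9, q10, q11, q14}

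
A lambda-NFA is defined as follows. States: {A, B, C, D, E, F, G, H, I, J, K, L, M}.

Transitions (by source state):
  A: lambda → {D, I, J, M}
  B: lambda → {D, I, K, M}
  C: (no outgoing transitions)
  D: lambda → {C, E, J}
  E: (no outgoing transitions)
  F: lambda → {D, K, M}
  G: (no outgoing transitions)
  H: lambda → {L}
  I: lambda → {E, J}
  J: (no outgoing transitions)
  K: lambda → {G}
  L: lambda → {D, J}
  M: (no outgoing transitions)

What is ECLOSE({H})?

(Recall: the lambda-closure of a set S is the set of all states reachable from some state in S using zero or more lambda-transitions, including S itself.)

Start with {H}.
From H via lambda: add L.
From L via lambda: add D, J.
From D via lambda: add C, E.
No new states can be added; the closed set is {C, D, E, H, J, L}.

{C, D, E, H, J, L}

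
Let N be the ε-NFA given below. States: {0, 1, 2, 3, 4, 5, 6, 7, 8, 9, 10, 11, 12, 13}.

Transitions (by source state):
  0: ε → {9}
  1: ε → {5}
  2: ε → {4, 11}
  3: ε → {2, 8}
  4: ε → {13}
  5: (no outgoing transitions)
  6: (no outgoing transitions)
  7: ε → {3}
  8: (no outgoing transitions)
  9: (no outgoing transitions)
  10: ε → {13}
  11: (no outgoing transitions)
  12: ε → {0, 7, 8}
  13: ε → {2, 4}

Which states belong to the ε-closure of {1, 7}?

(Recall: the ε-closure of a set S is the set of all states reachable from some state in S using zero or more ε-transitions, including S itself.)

Start with {1, 7}.
From 1 via ε: add 5.
From 7 via ε: add 3.
From 3 via ε: add 2, 8.
From 2 via ε: add 4, 11.
From 4 via ε: add 13.
No new states can be added; the closed set is {1, 2, 3, 4, 5, 7, 8, 11, 13}.

{1, 2, 3, 4, 5, 7, 8, 11, 13}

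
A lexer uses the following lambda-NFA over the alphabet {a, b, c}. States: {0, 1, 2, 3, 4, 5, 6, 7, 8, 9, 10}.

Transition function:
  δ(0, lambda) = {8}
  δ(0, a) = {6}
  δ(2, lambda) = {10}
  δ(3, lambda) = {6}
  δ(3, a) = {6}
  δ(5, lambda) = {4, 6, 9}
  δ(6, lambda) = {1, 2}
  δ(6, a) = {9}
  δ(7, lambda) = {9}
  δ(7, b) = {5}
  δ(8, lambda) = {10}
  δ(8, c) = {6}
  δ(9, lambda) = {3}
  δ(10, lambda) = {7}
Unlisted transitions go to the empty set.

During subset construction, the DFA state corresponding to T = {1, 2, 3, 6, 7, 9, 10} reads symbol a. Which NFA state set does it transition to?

{1, 2, 3, 6, 7, 9, 10}

3 on a → {6}.
6 on a → {9}.
No a-transition from 1, 2, 7, 9, 10.
Union after reading a: {6, 9}.
Now take the lambda-closure:
From 6 via lambda: add 1, 2.
From 9 via lambda: add 3.
From 2 via lambda: add 10.
From 10 via lambda: add 7.
No new states can be added; the closed set is {1, 2, 3, 6, 7, 9, 10}.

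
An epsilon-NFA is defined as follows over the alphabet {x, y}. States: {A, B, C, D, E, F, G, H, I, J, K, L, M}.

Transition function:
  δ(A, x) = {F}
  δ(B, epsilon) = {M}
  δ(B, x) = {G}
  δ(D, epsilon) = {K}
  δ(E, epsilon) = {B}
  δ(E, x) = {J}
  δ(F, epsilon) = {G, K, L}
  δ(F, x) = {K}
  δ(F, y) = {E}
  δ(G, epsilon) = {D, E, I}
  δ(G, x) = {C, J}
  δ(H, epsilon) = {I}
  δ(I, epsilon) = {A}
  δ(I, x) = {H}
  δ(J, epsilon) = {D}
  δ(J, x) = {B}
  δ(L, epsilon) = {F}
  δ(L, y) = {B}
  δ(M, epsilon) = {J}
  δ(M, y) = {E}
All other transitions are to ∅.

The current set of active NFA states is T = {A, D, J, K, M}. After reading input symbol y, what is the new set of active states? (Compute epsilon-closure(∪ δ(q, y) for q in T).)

{B, D, E, J, K, M}

M on y → {E}.
No y-transition from A, D, J, K.
Union after reading y: {E}.
Now take the epsilon-closure:
From E via epsilon: add B.
From B via epsilon: add M.
From M via epsilon: add J.
From J via epsilon: add D.
From D via epsilon: add K.
No new states can be added; the closed set is {B, D, E, J, K, M}.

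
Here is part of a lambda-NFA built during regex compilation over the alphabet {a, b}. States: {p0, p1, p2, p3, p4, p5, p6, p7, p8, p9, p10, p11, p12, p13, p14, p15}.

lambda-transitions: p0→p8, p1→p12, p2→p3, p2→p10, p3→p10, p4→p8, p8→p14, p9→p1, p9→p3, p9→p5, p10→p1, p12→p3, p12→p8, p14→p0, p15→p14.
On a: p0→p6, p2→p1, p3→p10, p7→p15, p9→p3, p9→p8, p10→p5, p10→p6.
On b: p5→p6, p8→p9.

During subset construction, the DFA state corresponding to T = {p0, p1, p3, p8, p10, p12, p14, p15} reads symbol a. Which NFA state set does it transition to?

p0 on a → {p6}.
p3 on a → {p10}.
p10 on a → {p5, p6}.
No a-transition from p1, p8, p12, p14, p15.
Union after reading a: {p5, p6, p10}.
Now take the lambda-closure:
From p10 via lambda: add p1.
From p1 via lambda: add p12.
From p12 via lambda: add p3, p8.
From p8 via lambda: add p14.
From p14 via lambda: add p0.
No new states can be added; the closed set is {p0, p1, p3, p5, p6, p8, p10, p12, p14}.

{p0, p1, p3, p5, p6, p8, p10, p12, p14}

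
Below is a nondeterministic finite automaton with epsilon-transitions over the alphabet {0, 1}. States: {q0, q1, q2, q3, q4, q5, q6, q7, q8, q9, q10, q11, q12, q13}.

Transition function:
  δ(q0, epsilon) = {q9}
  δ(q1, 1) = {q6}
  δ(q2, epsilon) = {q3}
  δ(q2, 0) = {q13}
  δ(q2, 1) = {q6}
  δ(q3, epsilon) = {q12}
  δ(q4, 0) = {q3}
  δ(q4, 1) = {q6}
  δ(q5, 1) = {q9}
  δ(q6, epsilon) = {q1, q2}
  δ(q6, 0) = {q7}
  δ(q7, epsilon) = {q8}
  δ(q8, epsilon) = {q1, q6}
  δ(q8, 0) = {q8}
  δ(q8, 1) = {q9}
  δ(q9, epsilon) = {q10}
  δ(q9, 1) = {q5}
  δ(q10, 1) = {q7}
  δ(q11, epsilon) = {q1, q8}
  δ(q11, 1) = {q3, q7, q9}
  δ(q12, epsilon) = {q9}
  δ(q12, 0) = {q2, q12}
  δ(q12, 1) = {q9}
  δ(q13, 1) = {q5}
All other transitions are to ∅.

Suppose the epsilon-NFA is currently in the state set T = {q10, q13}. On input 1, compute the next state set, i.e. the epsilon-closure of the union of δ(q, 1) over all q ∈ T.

{q1, q2, q3, q5, q6, q7, q8, q9, q10, q12}

q10 on 1 → {q7}.
q13 on 1 → {q5}.
Union after reading 1: {q5, q7}.
Now take the epsilon-closure:
From q7 via epsilon: add q8.
From q8 via epsilon: add q1, q6.
From q6 via epsilon: add q2.
From q2 via epsilon: add q3.
From q3 via epsilon: add q12.
From q12 via epsilon: add q9.
From q9 via epsilon: add q10.
No new states can be added; the closed set is {q1, q2, q3, q5, q6, q7, q8, q9, q10, q12}.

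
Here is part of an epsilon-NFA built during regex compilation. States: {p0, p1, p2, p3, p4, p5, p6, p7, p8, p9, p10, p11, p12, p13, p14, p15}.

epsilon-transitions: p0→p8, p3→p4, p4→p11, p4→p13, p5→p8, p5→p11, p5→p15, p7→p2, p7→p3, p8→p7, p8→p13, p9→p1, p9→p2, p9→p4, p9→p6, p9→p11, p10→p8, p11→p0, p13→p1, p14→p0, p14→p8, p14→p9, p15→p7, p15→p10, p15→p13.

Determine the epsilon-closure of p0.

Start with {p0}.
From p0 via epsilon: add p8.
From p8 via epsilon: add p7, p13.
From p7 via epsilon: add p2, p3.
From p13 via epsilon: add p1.
From p3 via epsilon: add p4.
From p4 via epsilon: add p11.
No new states can be added; the closed set is {p0, p1, p2, p3, p4, p7, p8, p11, p13}.

{p0, p1, p2, p3, p4, p7, p8, p11, p13}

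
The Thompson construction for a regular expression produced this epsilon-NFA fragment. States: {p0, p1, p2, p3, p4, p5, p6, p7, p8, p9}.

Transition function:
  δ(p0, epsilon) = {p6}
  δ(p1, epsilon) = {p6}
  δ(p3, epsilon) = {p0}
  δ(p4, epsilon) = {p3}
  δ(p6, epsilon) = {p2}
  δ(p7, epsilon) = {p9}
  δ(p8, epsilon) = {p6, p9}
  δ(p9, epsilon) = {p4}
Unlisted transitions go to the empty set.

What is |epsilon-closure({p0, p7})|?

Start with {p0, p7}.
From p0 via epsilon: add p6.
From p7 via epsilon: add p9.
From p6 via epsilon: add p2.
From p9 via epsilon: add p4.
From p4 via epsilon: add p3.
epsilon-closure = {p0, p2, p3, p4, p6, p7, p9}, which has 7 states.

7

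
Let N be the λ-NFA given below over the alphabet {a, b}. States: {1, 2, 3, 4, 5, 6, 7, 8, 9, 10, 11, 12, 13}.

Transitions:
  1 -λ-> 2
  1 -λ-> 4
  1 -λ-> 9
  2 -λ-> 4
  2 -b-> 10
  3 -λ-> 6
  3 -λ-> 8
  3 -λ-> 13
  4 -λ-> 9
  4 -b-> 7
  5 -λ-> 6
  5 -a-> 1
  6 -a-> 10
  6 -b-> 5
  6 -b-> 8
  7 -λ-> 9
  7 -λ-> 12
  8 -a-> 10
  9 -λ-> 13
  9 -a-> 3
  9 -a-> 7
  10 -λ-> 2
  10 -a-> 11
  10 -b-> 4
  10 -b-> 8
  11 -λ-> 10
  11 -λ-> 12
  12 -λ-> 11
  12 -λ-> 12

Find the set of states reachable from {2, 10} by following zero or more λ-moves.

{2, 4, 9, 10, 13}

Start with {2, 10}.
From 2 via λ: add 4.
From 4 via λ: add 9.
From 9 via λ: add 13.
No new states can be added; the closed set is {2, 4, 9, 10, 13}.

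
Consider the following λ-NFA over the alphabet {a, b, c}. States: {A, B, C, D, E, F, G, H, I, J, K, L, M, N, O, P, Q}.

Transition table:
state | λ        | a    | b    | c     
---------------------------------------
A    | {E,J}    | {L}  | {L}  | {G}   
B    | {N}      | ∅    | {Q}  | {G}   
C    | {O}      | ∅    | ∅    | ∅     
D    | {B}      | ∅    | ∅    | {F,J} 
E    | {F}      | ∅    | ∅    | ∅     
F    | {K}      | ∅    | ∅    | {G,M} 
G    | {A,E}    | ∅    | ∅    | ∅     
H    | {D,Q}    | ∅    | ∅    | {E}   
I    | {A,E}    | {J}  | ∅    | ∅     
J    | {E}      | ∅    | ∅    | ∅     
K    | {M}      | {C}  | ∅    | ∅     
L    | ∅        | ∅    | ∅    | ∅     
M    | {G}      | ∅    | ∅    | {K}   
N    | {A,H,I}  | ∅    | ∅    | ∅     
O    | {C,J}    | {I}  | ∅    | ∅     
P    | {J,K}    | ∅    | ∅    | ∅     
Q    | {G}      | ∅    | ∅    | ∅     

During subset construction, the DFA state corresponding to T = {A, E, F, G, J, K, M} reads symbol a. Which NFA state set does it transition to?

{A, C, E, F, G, J, K, L, M, O}

A on a → {L}.
K on a → {C}.
No a-transition from E, F, G, J, M.
Union after reading a: {C, L}.
Now take the λ-closure:
From C via λ: add O.
From O via λ: add J.
From J via λ: add E.
From E via λ: add F.
From F via λ: add K.
From K via λ: add M.
From M via λ: add G.
From G via λ: add A.
No new states can be added; the closed set is {A, C, E, F, G, J, K, L, M, O}.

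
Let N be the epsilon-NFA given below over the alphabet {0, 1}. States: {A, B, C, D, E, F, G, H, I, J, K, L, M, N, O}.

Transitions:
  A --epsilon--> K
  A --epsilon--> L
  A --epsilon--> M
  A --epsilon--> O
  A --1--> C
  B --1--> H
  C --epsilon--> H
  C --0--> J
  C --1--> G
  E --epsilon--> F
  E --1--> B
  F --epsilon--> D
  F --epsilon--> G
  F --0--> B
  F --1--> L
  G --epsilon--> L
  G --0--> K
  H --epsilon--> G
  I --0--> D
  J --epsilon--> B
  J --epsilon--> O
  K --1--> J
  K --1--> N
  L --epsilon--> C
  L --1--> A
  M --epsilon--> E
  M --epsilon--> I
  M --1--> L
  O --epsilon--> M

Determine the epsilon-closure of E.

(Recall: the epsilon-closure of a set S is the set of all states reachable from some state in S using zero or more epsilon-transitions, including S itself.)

{C, D, E, F, G, H, L}

Start with {E}.
From E via epsilon: add F.
From F via epsilon: add D, G.
From G via epsilon: add L.
From L via epsilon: add C.
From C via epsilon: add H.
No new states can be added; the closed set is {C, D, E, F, G, H, L}.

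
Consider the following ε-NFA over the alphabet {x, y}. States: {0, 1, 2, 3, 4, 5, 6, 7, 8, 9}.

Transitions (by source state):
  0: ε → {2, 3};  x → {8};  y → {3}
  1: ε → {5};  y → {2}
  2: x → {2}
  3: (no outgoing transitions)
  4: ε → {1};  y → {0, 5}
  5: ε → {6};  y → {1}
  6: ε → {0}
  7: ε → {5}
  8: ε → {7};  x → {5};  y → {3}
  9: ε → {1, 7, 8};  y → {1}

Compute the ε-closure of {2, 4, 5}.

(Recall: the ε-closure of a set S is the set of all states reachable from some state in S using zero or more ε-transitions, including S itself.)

Start with {2, 4, 5}.
From 4 via ε: add 1.
From 5 via ε: add 6.
From 6 via ε: add 0.
From 0 via ε: add 3.
No new states can be added; the closed set is {0, 1, 2, 3, 4, 5, 6}.

{0, 1, 2, 3, 4, 5, 6}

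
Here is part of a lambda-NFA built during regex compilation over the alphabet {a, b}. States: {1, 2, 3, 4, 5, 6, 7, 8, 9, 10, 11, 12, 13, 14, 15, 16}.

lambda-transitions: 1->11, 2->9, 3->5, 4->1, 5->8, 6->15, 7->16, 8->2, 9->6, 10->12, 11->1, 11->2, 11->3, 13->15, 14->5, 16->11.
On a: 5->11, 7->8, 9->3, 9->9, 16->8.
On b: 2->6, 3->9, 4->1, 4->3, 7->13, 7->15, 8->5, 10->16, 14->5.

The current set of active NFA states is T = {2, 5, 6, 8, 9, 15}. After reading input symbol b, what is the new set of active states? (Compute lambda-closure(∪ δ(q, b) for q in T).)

2 on b → {6}.
8 on b → {5}.
No b-transition from 5, 6, 9, 15.
Union after reading b: {5, 6}.
Now take the lambda-closure:
From 5 via lambda: add 8.
From 6 via lambda: add 15.
From 8 via lambda: add 2.
From 2 via lambda: add 9.
No new states can be added; the closed set is {2, 5, 6, 8, 9, 15}.

{2, 5, 6, 8, 9, 15}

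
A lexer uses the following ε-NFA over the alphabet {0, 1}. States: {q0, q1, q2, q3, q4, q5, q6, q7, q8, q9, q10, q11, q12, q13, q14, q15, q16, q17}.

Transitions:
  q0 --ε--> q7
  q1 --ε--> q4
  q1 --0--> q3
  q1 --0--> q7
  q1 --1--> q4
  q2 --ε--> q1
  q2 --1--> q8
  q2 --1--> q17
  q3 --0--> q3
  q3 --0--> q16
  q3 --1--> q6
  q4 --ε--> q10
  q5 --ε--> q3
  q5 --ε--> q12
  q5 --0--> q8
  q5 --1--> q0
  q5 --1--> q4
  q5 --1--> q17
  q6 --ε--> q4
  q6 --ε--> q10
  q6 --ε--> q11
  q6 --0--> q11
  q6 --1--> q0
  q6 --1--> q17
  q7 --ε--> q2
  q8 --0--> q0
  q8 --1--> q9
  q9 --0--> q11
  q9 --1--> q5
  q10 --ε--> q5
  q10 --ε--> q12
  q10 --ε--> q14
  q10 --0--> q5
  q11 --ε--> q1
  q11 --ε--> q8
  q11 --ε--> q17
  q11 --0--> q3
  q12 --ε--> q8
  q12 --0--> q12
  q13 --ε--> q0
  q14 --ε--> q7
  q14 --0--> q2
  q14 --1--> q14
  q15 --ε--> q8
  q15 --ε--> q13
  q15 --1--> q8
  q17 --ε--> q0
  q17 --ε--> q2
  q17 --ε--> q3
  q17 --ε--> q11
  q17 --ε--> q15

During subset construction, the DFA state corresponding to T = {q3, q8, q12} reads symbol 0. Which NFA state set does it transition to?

{q0, q1, q2, q3, q4, q5, q7, q8, q10, q12, q14, q16}

q3 on 0 → {q3, q16}.
q8 on 0 → {q0}.
q12 on 0 → {q12}.
Union after reading 0: {q0, q3, q12, q16}.
Now take the ε-closure:
From q0 via ε: add q7.
From q12 via ε: add q8.
From q7 via ε: add q2.
From q2 via ε: add q1.
From q1 via ε: add q4.
From q4 via ε: add q10.
From q10 via ε: add q5, q14.
No new states can be added; the closed set is {q0, q1, q2, q3, q4, q5, q7, q8, q10, q12, q14, q16}.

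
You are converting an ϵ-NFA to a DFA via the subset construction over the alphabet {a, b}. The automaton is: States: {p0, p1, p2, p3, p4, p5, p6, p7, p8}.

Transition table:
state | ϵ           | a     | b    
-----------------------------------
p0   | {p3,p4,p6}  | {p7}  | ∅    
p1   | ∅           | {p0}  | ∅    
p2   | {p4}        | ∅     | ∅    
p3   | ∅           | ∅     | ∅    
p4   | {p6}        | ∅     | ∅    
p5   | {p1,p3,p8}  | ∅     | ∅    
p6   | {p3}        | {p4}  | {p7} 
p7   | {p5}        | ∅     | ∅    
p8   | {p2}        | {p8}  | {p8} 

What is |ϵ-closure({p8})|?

5

Start with {p8}.
From p8 via ϵ: add p2.
From p2 via ϵ: add p4.
From p4 via ϵ: add p6.
From p6 via ϵ: add p3.
ϵ-closure = {p2, p3, p4, p6, p8}, which has 5 states.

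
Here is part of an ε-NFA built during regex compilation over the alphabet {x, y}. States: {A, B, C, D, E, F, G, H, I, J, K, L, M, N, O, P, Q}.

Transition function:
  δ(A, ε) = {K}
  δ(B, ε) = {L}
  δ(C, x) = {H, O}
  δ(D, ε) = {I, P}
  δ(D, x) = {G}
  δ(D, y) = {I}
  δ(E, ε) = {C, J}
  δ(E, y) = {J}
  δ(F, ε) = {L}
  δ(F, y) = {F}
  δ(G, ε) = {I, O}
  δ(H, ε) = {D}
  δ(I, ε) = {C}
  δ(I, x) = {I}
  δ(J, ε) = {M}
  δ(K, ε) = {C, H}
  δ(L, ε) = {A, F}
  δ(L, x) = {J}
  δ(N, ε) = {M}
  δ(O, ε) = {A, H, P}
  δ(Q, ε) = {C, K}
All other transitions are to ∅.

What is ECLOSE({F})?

{A, C, D, F, H, I, K, L, P}

Start with {F}.
From F via ε: add L.
From L via ε: add A.
From A via ε: add K.
From K via ε: add C, H.
From H via ε: add D.
From D via ε: add I, P.
No new states can be added; the closed set is {A, C, D, F, H, I, K, L, P}.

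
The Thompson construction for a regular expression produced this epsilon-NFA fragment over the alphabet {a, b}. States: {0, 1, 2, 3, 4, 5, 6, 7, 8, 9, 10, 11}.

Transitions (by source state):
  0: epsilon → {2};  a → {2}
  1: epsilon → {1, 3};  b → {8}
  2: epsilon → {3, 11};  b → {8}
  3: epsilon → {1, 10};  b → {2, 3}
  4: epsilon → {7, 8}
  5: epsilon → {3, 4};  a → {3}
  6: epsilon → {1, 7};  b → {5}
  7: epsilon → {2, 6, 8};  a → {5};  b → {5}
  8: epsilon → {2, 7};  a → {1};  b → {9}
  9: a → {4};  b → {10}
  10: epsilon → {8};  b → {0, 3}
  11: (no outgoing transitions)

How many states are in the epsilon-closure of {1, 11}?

8

Start with {1, 11}.
From 1 via epsilon: add 3.
From 3 via epsilon: add 10.
From 10 via epsilon: add 8.
From 8 via epsilon: add 2, 7.
From 7 via epsilon: add 6.
epsilon-closure = {1, 2, 3, 6, 7, 8, 10, 11}, which has 8 states.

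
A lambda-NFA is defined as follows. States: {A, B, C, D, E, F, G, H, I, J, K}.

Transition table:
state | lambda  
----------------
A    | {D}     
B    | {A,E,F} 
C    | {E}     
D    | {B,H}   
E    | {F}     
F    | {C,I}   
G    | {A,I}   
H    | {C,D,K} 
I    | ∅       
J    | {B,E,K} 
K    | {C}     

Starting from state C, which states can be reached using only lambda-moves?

{C, E, F, I}

Start with {C}.
From C via lambda: add E.
From E via lambda: add F.
From F via lambda: add I.
No new states can be added; the closed set is {C, E, F, I}.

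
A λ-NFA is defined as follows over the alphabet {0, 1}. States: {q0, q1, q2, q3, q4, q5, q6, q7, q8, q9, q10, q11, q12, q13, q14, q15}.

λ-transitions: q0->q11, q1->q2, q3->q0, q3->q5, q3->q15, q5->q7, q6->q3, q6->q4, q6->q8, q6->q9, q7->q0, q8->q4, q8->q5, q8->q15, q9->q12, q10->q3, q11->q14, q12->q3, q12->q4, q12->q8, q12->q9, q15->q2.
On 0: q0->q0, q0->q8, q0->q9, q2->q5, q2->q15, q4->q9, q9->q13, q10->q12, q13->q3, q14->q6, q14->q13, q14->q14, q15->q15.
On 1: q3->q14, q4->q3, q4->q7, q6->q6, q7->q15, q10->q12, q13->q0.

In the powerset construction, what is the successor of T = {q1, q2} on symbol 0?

q2 on 0 → {q5, q15}.
No 0-transition from q1.
Union after reading 0: {q5, q15}.
Now take the λ-closure:
From q5 via λ: add q7.
From q15 via λ: add q2.
From q7 via λ: add q0.
From q0 via λ: add q11.
From q11 via λ: add q14.
No new states can be added; the closed set is {q0, q2, q5, q7, q11, q14, q15}.

{q0, q2, q5, q7, q11, q14, q15}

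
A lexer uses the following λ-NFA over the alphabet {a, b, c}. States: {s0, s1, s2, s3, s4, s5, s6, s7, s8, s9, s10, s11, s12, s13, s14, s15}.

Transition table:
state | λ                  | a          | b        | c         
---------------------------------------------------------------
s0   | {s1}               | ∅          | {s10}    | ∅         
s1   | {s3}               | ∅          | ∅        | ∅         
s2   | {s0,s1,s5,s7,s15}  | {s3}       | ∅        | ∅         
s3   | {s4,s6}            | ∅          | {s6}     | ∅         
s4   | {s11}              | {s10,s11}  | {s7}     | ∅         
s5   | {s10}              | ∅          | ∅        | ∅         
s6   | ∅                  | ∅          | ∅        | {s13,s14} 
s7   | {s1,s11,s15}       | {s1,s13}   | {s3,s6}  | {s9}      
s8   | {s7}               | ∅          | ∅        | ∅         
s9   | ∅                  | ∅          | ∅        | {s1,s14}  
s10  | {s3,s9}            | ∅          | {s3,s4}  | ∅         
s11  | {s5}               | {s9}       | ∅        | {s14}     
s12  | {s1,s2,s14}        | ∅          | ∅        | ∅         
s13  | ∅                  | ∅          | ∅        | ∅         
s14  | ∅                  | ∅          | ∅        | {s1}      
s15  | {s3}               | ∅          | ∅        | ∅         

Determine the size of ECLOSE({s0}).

9

Start with {s0}.
From s0 via λ: add s1.
From s1 via λ: add s3.
From s3 via λ: add s4, s6.
From s4 via λ: add s11.
From s11 via λ: add s5.
From s5 via λ: add s10.
From s10 via λ: add s9.
λ-closure = {s0, s1, s3, s4, s5, s6, s9, s10, s11}, which has 9 states.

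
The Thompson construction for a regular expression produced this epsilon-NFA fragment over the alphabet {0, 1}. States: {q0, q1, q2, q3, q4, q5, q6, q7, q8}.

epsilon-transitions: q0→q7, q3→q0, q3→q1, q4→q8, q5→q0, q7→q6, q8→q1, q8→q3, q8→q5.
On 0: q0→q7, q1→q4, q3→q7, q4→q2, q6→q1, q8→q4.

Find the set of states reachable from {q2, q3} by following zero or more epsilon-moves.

Start with {q2, q3}.
From q3 via epsilon: add q0, q1.
From q0 via epsilon: add q7.
From q7 via epsilon: add q6.
No new states can be added; the closed set is {q0, q1, q2, q3, q6, q7}.

{q0, q1, q2, q3, q6, q7}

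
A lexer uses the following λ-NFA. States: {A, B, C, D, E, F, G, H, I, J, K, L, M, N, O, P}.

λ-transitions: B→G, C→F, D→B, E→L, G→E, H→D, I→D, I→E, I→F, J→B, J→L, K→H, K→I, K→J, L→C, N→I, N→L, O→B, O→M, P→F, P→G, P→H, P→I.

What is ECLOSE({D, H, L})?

{B, C, D, E, F, G, H, L}

Start with {D, H, L}.
From D via λ: add B.
From L via λ: add C.
From B via λ: add G.
From C via λ: add F.
From G via λ: add E.
No new states can be added; the closed set is {B, C, D, E, F, G, H, L}.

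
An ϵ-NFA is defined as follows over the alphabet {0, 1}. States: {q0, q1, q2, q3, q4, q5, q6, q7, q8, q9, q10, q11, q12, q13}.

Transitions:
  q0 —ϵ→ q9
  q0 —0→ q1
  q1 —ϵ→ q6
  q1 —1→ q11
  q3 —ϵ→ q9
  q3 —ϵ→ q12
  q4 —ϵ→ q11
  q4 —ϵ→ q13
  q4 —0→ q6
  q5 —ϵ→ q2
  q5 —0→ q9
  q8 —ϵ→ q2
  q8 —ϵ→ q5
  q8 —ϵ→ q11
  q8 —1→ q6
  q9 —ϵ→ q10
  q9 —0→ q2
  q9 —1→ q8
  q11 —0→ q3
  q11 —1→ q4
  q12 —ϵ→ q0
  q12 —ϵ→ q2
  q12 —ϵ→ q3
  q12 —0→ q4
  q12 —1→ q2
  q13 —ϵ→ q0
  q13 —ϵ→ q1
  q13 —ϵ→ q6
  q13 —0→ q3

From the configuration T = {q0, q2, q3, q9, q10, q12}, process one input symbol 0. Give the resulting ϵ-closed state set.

q0 on 0 → {q1}.
q9 on 0 → {q2}.
q12 on 0 → {q4}.
No 0-transition from q2, q3, q10.
Union after reading 0: {q1, q2, q4}.
Now take the ϵ-closure:
From q1 via ϵ: add q6.
From q4 via ϵ: add q11, q13.
From q13 via ϵ: add q0.
From q0 via ϵ: add q9.
From q9 via ϵ: add q10.
No new states can be added; the closed set is {q0, q1, q2, q4, q6, q9, q10, q11, q13}.

{q0, q1, q2, q4, q6, q9, q10, q11, q13}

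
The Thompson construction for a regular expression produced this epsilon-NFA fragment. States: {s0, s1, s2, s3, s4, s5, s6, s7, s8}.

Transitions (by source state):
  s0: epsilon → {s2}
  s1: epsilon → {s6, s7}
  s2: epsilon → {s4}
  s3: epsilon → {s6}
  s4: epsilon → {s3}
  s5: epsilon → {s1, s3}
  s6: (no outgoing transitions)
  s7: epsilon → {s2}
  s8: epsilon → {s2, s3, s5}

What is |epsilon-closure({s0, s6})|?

Start with {s0, s6}.
From s0 via epsilon: add s2.
From s2 via epsilon: add s4.
From s4 via epsilon: add s3.
epsilon-closure = {s0, s2, s3, s4, s6}, which has 5 states.

5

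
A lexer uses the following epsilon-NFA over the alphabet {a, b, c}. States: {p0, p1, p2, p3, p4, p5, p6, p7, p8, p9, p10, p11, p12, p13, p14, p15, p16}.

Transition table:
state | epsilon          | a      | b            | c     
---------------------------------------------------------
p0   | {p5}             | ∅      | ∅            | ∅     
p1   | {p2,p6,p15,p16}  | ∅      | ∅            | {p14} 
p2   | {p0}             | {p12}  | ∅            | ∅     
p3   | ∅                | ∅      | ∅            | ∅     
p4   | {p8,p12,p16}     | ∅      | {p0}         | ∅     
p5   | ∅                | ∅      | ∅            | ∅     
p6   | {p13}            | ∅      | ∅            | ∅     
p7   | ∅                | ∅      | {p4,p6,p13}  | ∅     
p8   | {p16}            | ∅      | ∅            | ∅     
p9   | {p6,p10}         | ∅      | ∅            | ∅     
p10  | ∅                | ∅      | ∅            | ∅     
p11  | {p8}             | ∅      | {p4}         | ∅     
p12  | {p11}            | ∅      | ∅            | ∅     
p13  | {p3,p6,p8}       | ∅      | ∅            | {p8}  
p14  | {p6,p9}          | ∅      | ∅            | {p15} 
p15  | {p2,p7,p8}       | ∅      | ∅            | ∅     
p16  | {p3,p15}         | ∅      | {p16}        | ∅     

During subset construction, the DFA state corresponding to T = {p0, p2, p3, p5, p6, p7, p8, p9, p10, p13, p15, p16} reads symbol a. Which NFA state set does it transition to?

{p0, p2, p3, p5, p7, p8, p11, p12, p15, p16}

p2 on a → {p12}.
No a-transition from p0, p3, p5, p6, p7, p8, p9, p10, p13, p15, p16.
Union after reading a: {p12}.
Now take the epsilon-closure:
From p12 via epsilon: add p11.
From p11 via epsilon: add p8.
From p8 via epsilon: add p16.
From p16 via epsilon: add p3, p15.
From p15 via epsilon: add p2, p7.
From p2 via epsilon: add p0.
From p0 via epsilon: add p5.
No new states can be added; the closed set is {p0, p2, p3, p5, p7, p8, p11, p12, p15, p16}.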